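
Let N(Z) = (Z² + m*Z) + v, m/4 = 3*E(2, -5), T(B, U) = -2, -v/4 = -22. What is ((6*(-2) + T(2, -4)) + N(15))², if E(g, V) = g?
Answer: 434281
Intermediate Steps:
v = 88 (v = -4*(-22) = 88)
m = 24 (m = 4*(3*2) = 4*6 = 24)
N(Z) = 88 + Z² + 24*Z (N(Z) = (Z² + 24*Z) + 88 = 88 + Z² + 24*Z)
((6*(-2) + T(2, -4)) + N(15))² = ((6*(-2) - 2) + (88 + 15² + 24*15))² = ((-12 - 2) + (88 + 225 + 360))² = (-14 + 673)² = 659² = 434281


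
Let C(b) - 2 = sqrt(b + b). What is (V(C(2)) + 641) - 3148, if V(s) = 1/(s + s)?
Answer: -20055/8 ≈ -2506.9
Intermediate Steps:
C(b) = 2 + sqrt(2)*sqrt(b) (C(b) = 2 + sqrt(b + b) = 2 + sqrt(2*b) = 2 + sqrt(2)*sqrt(b))
V(s) = 1/(2*s)
(V(C(2)) + 641) - 3148 = (1/(2*(2 + sqrt(2)*sqrt(2))) + 641) - 3148 = (1/(2*(2 + 2)) + 641) - 3148 = ((1/2)/4 + 641) - 3148 = ((1/2)*(1/4) + 641) - 3148 = (1/8 + 641) - 3148 = 5129/8 - 3148 = -20055/8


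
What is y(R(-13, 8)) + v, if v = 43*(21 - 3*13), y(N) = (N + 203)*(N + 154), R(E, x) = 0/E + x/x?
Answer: 30846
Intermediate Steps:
R(E, x) = 1 (R(E, x) = 0 + 1 = 1)
y(N) = (154 + N)*(203 + N) (y(N) = (203 + N)*(154 + N) = (154 + N)*(203 + N))
v = -774 (v = 43*(21 - 39) = 43*(-18) = -774)
y(R(-13, 8)) + v = (31262 + 1² + 357*1) - 774 = (31262 + 1 + 357) - 774 = 31620 - 774 = 30846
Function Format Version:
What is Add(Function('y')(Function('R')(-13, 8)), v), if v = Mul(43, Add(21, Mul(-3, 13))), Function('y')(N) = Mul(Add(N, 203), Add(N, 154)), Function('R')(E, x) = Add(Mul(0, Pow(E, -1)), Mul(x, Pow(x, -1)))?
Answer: 30846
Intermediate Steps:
Function('R')(E, x) = 1 (Function('R')(E, x) = Add(0, 1) = 1)
Function('y')(N) = Mul(Add(154, N), Add(203, N)) (Function('y')(N) = Mul(Add(203, N), Add(154, N)) = Mul(Add(154, N), Add(203, N)))
v = -774 (v = Mul(43, Add(21, -39)) = Mul(43, -18) = -774)
Add(Function('y')(Function('R')(-13, 8)), v) = Add(Add(31262, Pow(1, 2), Mul(357, 1)), -774) = Add(Add(31262, 1, 357), -774) = Add(31620, -774) = 30846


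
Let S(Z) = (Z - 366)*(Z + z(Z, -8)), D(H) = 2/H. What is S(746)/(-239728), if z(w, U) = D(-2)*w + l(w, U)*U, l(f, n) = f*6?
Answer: 850440/14983 ≈ 56.760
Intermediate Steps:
l(f, n) = 6*f
z(w, U) = -w + 6*U*w (z(w, U) = (2/(-2))*w + (6*w)*U = (2*(-½))*w + 6*U*w = -w + 6*U*w)
S(Z) = -48*Z*(-366 + Z) (S(Z) = (Z - 366)*(Z + Z*(-1 + 6*(-8))) = (-366 + Z)*(Z + Z*(-1 - 48)) = (-366 + Z)*(Z + Z*(-49)) = (-366 + Z)*(Z - 49*Z) = (-366 + Z)*(-48*Z) = -48*Z*(-366 + Z))
S(746)/(-239728) = (48*746*(366 - 1*746))/(-239728) = (48*746*(366 - 746))*(-1/239728) = (48*746*(-380))*(-1/239728) = -13607040*(-1/239728) = 850440/14983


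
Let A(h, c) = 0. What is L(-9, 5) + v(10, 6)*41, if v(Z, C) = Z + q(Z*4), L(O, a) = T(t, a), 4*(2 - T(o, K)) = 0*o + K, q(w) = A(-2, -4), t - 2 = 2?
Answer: 1643/4 ≈ 410.75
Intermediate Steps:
t = 4 (t = 2 + 2 = 4)
q(w) = 0
T(o, K) = 2 - K/4 (T(o, K) = 2 - (0*o + K)/4 = 2 - (0 + K)/4 = 2 - K/4)
L(O, a) = 2 - a/4
v(Z, C) = Z (v(Z, C) = Z + 0 = Z)
L(-9, 5) + v(10, 6)*41 = (2 - 1/4*5) + 10*41 = (2 - 5/4) + 410 = 3/4 + 410 = 1643/4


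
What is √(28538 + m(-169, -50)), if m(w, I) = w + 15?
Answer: 4*√1774 ≈ 168.48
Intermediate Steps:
m(w, I) = 15 + w
√(28538 + m(-169, -50)) = √(28538 + (15 - 169)) = √(28538 - 154) = √28384 = 4*√1774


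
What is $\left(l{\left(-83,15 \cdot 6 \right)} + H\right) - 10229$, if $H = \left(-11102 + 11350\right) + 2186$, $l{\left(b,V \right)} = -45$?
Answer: $-7840$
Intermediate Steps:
$H = 2434$ ($H = 248 + 2186 = 2434$)
$\left(l{\left(-83,15 \cdot 6 \right)} + H\right) - 10229 = \left(-45 + 2434\right) - 10229 = 2389 - 10229 = -7840$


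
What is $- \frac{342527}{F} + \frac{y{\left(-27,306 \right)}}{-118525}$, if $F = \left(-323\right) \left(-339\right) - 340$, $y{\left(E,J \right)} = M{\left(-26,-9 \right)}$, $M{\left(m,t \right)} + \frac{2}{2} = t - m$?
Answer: $- \frac{40599759187}{12937833425} \approx -3.1381$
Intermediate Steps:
$M{\left(m,t \right)} = -1 + t - m$ ($M{\left(m,t \right)} = -1 - \left(m - t\right) = -1 + t - m$)
$y{\left(E,J \right)} = 16$ ($y{\left(E,J \right)} = -1 - 9 - -26 = -1 - 9 + 26 = 16$)
$F = 109157$ ($F = 109497 - 340 = 109157$)
$- \frac{342527}{F} + \frac{y{\left(-27,306 \right)}}{-118525} = - \frac{342527}{109157} + \frac{16}{-118525} = \left(-342527\right) \frac{1}{109157} + 16 \left(- \frac{1}{118525}\right) = - \frac{342527}{109157} - \frac{16}{118525} = - \frac{40599759187}{12937833425}$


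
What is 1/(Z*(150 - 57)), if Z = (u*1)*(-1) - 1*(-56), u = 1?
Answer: 1/5115 ≈ 0.00019550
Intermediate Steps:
Z = 55 (Z = (1*1)*(-1) - 1*(-56) = 1*(-1) + 56 = -1 + 56 = 55)
1/(Z*(150 - 57)) = 1/(55*(150 - 57)) = 1/(55*93) = 1/5115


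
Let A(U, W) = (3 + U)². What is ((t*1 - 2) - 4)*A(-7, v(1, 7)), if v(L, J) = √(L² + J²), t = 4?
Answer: -32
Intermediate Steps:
v(L, J) = √(J² + L²)
((t*1 - 2) - 4)*A(-7, v(1, 7)) = ((4*1 - 2) - 4)*(3 - 7)² = ((4 - 2) - 4)*(-4)² = (2 - 4)*16 = -2*16 = -32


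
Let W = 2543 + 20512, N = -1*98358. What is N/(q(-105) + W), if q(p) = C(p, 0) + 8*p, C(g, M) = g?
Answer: -16393/3685 ≈ -4.4486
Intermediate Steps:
N = -98358
W = 23055
q(p) = 9*p (q(p) = p + 8*p = 9*p)
N/(q(-105) + W) = -98358/(9*(-105) + 23055) = -98358/(-945 + 23055) = -98358/22110 = -98358*1/22110 = -16393/3685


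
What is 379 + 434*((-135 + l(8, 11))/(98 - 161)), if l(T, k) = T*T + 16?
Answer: 6821/9 ≈ 757.89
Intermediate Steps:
l(T, k) = 16 + T² (l(T, k) = T² + 16 = 16 + T²)
379 + 434*((-135 + l(8, 11))/(98 - 161)) = 379 + 434*((-135 + (16 + 8²))/(98 - 161)) = 379 + 434*((-135 + (16 + 64))/(-63)) = 379 + 434*((-135 + 80)*(-1/63)) = 379 + 434*(-55*(-1/63)) = 379 + 434*(55/63) = 379 + 3410/9 = 6821/9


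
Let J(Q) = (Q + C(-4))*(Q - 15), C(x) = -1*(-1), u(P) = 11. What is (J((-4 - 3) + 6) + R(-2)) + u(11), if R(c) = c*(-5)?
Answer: 21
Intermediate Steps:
R(c) = -5*c
C(x) = 1
J(Q) = (1 + Q)*(-15 + Q) (J(Q) = (Q + 1)*(Q - 15) = (1 + Q)*(-15 + Q))
(J((-4 - 3) + 6) + R(-2)) + u(11) = ((-15 + ((-4 - 3) + 6)² - 14*((-4 - 3) + 6)) - 5*(-2)) + 11 = ((-15 + (-7 + 6)² - 14*(-7 + 6)) + 10) + 11 = ((-15 + (-1)² - 14*(-1)) + 10) + 11 = ((-15 + 1 + 14) + 10) + 11 = (0 + 10) + 11 = 10 + 11 = 21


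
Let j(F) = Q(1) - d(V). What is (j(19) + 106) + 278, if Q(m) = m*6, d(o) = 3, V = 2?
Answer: 387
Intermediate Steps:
Q(m) = 6*m
j(F) = 3 (j(F) = 6*1 - 1*3 = 6 - 3 = 3)
(j(19) + 106) + 278 = (3 + 106) + 278 = 109 + 278 = 387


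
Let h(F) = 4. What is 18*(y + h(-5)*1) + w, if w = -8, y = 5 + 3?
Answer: 208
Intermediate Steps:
y = 8
18*(y + h(-5)*1) + w = 18*(8 + 4*1) - 8 = 18*(8 + 4) - 8 = 18*12 - 8 = 216 - 8 = 208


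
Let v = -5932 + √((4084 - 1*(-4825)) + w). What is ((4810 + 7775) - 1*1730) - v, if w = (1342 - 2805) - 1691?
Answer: 16787 - √5755 ≈ 16711.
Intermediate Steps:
w = -3154 (w = -1463 - 1691 = -3154)
v = -5932 + √5755 (v = -5932 + √((4084 - 1*(-4825)) - 3154) = -5932 + √((4084 + 4825) - 3154) = -5932 + √(8909 - 3154) = -5932 + √5755 ≈ -5856.1)
((4810 + 7775) - 1*1730) - v = ((4810 + 7775) - 1*1730) - (-5932 + √5755) = (12585 - 1730) + (5932 - √5755) = 10855 + (5932 - √5755) = 16787 - √5755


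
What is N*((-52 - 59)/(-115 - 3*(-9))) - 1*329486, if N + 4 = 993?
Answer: -28884989/88 ≈ -3.2824e+5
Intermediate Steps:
N = 989 (N = -4 + 993 = 989)
N*((-52 - 59)/(-115 - 3*(-9))) - 1*329486 = 989*((-52 - 59)/(-115 - 3*(-9))) - 1*329486 = 989*(-111/(-115 + 27)) - 329486 = 989*(-111/(-88)) - 329486 = 989*(-111*(-1/88)) - 329486 = 989*(111/88) - 329486 = 109779/88 - 329486 = -28884989/88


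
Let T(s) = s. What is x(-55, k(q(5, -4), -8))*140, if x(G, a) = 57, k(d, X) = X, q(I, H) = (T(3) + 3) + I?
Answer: 7980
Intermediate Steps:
q(I, H) = 6 + I (q(I, H) = (3 + 3) + I = 6 + I)
x(-55, k(q(5, -4), -8))*140 = 57*140 = 7980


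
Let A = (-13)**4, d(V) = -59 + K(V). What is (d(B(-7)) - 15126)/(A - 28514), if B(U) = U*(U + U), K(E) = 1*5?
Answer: -15180/47 ≈ -322.98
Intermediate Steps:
K(E) = 5
B(U) = 2*U**2 (B(U) = U*(2*U) = 2*U**2)
d(V) = -54 (d(V) = -59 + 5 = -54)
A = 28561
(d(B(-7)) - 15126)/(A - 28514) = (-54 - 15126)/(28561 - 28514) = -15180/47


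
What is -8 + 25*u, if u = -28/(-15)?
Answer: 116/3 ≈ 38.667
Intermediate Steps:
u = 28/15 (u = -28*(-1/15) = 28/15 ≈ 1.8667)
-8 + 25*u = -8 + 25*(28/15) = -8 + 140/3 = 116/3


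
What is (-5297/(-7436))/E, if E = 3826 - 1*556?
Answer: 5297/24315720 ≈ 0.00021784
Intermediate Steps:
E = 3270 (E = 3826 - 556 = 3270)
(-5297/(-7436))/E = -5297/(-7436)/3270 = -5297*(-1/7436)*(1/3270) = (5297/7436)*(1/3270) = 5297/24315720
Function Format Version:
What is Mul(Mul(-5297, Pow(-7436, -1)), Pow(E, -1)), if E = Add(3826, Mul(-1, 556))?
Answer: Rational(5297, 24315720) ≈ 0.00021784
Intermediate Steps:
E = 3270 (E = Add(3826, -556) = 3270)
Mul(Mul(-5297, Pow(-7436, -1)), Pow(E, -1)) = Mul(Mul(-5297, Pow(-7436, -1)), Pow(3270, -1)) = Mul(Mul(-5297, Rational(-1, 7436)), Rational(1, 3270)) = Mul(Rational(5297, 7436), Rational(1, 3270)) = Rational(5297, 24315720)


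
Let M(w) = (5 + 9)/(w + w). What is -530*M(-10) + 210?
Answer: 581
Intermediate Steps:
M(w) = 7/w (M(w) = 14/((2*w)) = 14*(1/(2*w)) = 7/w)
-530*M(-10) + 210 = -3710/(-10) + 210 = -3710*(-1)/10 + 210 = -530*(-7/10) + 210 = 371 + 210 = 581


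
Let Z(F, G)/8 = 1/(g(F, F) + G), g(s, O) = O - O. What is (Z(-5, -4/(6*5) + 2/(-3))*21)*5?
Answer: -1050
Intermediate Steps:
g(s, O) = 0
Z(F, G) = 8/G (Z(F, G) = 8/(0 + G) = 8/G)
(Z(-5, -4/(6*5) + 2/(-3))*21)*5 = ((8/(-4/(6*5) + 2/(-3)))*21)*5 = ((8/(-4/30 + 2*(-⅓)))*21)*5 = ((8/(-4*1/30 - ⅔))*21)*5 = ((8/(-2/15 - ⅔))*21)*5 = ((8/(-⅘))*21)*5 = ((8*(-5/4))*21)*5 = -10*21*5 = -210*5 = -1050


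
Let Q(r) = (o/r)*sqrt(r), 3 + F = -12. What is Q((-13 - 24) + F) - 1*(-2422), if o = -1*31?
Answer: 2422 + 31*I*sqrt(13)/26 ≈ 2422.0 + 4.2989*I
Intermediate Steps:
F = -15 (F = -3 - 12 = -15)
o = -31
Q(r) = -31/sqrt(r) (Q(r) = (-31/r)*sqrt(r) = -31/sqrt(r))
Q((-13 - 24) + F) - 1*(-2422) = -31/sqrt((-13 - 24) - 15) - 1*(-2422) = -31/sqrt(-37 - 15) + 2422 = -(-31)*I*sqrt(13)/26 + 2422 = 31*I*sqrt(13)/26 + 2422 = 2422 + 31*I*sqrt(13)/26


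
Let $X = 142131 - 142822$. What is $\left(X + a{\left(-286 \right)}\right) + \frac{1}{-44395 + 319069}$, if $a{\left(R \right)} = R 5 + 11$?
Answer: $- \frac{579562139}{274674} \approx -2110.0$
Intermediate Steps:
$X = -691$ ($X = 142131 - 142822 = -691$)
$a{\left(R \right)} = 11 + 5 R$ ($a{\left(R \right)} = 5 R + 11 = 11 + 5 R$)
$\left(X + a{\left(-286 \right)}\right) + \frac{1}{-44395 + 319069} = \left(-691 + \left(11 + 5 \left(-286\right)\right)\right) + \frac{1}{-44395 + 319069} = \left(-691 + \left(11 - 1430\right)\right) + \frac{1}{274674} = \left(-691 - 1419\right) + \frac{1}{274674} = -2110 + \frac{1}{274674} = - \frac{579562139}{274674}$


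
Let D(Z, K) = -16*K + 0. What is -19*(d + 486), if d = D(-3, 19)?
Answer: -3458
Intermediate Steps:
D(Z, K) = -16*K
d = -304 (d = -16*19 = -304)
-19*(d + 486) = -19*(-304 + 486) = -19*182 = -3458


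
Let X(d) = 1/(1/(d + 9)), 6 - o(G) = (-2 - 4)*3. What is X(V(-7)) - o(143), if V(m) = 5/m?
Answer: -110/7 ≈ -15.714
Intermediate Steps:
o(G) = 24 (o(G) = 6 - (-2 - 4)*3 = 6 - (-6)*3 = 6 - 1*(-18) = 6 + 18 = 24)
X(d) = 9 + d (X(d) = 1/(1/(9 + d)) = 9 + d)
X(V(-7)) - o(143) = (9 + 5/(-7)) - 1*24 = (9 + 5*(-1/7)) - 24 = (9 - 5/7) - 24 = 58/7 - 24 = -110/7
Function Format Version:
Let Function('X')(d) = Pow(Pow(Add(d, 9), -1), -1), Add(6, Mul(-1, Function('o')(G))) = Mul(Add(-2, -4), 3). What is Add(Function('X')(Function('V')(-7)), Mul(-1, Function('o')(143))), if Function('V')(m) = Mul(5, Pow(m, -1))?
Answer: Rational(-110, 7) ≈ -15.714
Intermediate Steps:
Function('o')(G) = 24 (Function('o')(G) = Add(6, Mul(-1, Mul(Add(-2, -4), 3))) = Add(6, Mul(-1, Mul(-6, 3))) = Add(6, Mul(-1, -18)) = Add(6, 18) = 24)
Function('X')(d) = Add(9, d) (Function('X')(d) = Pow(Pow(Add(9, d), -1), -1) = Add(9, d))
Add(Function('X')(Function('V')(-7)), Mul(-1, Function('o')(143))) = Add(Add(9, Mul(5, Pow(-7, -1))), Mul(-1, 24)) = Add(Add(9, Mul(5, Rational(-1, 7))), -24) = Add(Add(9, Rational(-5, 7)), -24) = Add(Rational(58, 7), -24) = Rational(-110, 7)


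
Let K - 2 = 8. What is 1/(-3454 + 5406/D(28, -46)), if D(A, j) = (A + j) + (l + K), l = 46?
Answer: -19/62923 ≈ -0.00030196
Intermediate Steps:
K = 10 (K = 2 + 8 = 10)
D(A, j) = 56 + A + j (D(A, j) = (A + j) + (46 + 10) = (A + j) + 56 = 56 + A + j)
1/(-3454 + 5406/D(28, -46)) = 1/(-3454 + 5406/(56 + 28 - 46)) = 1/(-3454 + 5406/38) = 1/(-3454 + 5406*(1/38)) = 1/(-3454 + 2703/19) = 1/(-62923/19) = -19/62923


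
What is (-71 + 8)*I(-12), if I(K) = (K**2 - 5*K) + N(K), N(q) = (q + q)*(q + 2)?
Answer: -27972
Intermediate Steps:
N(q) = 2*q*(2 + q) (N(q) = (2*q)*(2 + q) = 2*q*(2 + q))
I(K) = K**2 - 5*K + 2*K*(2 + K) (I(K) = (K**2 - 5*K) + 2*K*(2 + K) = K**2 - 5*K + 2*K*(2 + K))
(-71 + 8)*I(-12) = (-71 + 8)*(-12*(-1 + 3*(-12))) = -(-756)*(-1 - 36) = -(-756)*(-37) = -63*444 = -27972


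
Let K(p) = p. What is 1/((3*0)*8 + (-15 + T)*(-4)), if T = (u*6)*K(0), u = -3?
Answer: 1/60 ≈ 0.016667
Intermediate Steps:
T = 0 (T = -3*6*0 = -18*0 = 0)
1/((3*0)*8 + (-15 + T)*(-4)) = 1/((3*0)*8 + (-15 + 0)*(-4)) = 1/(0*8 - 15*(-4)) = 1/(0 + 60) = 1/60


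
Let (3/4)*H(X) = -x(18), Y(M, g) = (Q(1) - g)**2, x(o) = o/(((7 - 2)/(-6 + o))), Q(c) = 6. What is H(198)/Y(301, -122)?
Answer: -9/2560 ≈ -0.0035156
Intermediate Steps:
x(o) = o*(-6/5 + o/5) (x(o) = o/((5/(-6 + o))) = o*(-6/5 + o/5))
Y(M, g) = (6 - g)**2
H(X) = -288/5 (H(X) = 4*(-18*(-6 + 18)/5)/3 = 4*(-18*12/5)/3 = 4*(-1*216/5)/3 = (4/3)*(-216/5) = -288/5)
H(198)/Y(301, -122) = -288/(5*(-6 - 122)**2) = -288/(5*((-128)**2)) = -288/5/16384 = -288/5*1/16384 = -9/2560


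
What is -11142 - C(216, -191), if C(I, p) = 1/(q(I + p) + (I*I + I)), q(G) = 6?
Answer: -522314677/46878 ≈ -11142.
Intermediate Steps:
C(I, p) = 1/(6 + I + I**2) (C(I, p) = 1/(6 + (I*I + I)) = 1/(6 + (I**2 + I)) = 1/(6 + (I + I**2)) = 1/(6 + I + I**2))
-11142 - C(216, -191) = -11142 - 1/(6 + 216 + 216**2) = -11142 - 1/(6 + 216 + 46656) = -11142 - 1/46878 = -522314677/46878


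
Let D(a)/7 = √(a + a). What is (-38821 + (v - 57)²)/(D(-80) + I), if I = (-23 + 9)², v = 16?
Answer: -9285/59 + 9285*I*√10/413 ≈ -157.37 + 71.094*I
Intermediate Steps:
I = 196 (I = (-14)² = 196)
D(a) = 7*√2*√a (D(a) = 7*√(a + a) = 7*√(2*a) = 7*(√2*√a) = 7*√2*√a)
(-38821 + (v - 57)²)/(D(-80) + I) = (-38821 + (16 - 57)²)/(7*√2*√(-80) + 196) = (-38821 + (-41)²)/(7*√2*(4*I*√5) + 196) = (-38821 + 1681)/(28*I*√10 + 196) = -37140/(196 + 28*I*√10)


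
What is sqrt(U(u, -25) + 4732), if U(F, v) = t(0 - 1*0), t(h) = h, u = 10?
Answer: 26*sqrt(7) ≈ 68.790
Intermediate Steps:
U(F, v) = 0 (U(F, v) = 0 - 1*0 = 0 + 0 = 0)
sqrt(U(u, -25) + 4732) = sqrt(0 + 4732) = sqrt(4732) = 26*sqrt(7)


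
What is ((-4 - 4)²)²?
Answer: 4096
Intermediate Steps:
((-4 - 4)²)² = ((-8)²)² = 64² = 4096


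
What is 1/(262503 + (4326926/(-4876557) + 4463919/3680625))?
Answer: 5982925869375/1570537937076358336 ≈ 3.8095e-6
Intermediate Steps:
1/(262503 + (4326926/(-4876557) + 4463919/3680625)) = 1/(262503 + (4326926*(-1/4876557) + 4463919*(1/3680625))) = 1/(262503 + (-4326926/4876557 + 1487973/1226875)) = 1/(262503 + 1947587812711/5982925869375) = 1/(1570537937076358336/5982925869375) = 5982925869375/1570537937076358336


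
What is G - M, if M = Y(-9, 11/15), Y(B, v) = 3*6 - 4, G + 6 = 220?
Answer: 200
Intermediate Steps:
G = 214 (G = -6 + 220 = 214)
Y(B, v) = 14 (Y(B, v) = 18 - 4 = 14)
M = 14
G - M = 214 - 1*14 = 214 - 14 = 200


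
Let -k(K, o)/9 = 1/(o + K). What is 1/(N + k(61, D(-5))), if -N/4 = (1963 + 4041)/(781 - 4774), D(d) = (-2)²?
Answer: 259545/1525103 ≈ 0.17018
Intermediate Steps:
D(d) = 4
k(K, o) = -9/(K + o) (k(K, o) = -9/(o + K) = -9/(K + o))
N = 24016/3993 (N = -4*(1963 + 4041)/(781 - 4774) = -24016/(-3993) = -24016*(-1)/3993 = -4*(-6004/3993) = 24016/3993 ≈ 6.0145)
1/(N + k(61, D(-5))) = 1/(24016/3993 - 9/(61 + 4)) = 1/(24016/3993 - 9/65) = 1/(1525103/259545) = 259545/1525103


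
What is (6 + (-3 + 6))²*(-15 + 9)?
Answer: -486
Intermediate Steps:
(6 + (-3 + 6))²*(-15 + 9) = (6 + 3)²*(-6) = 9²*(-6) = 81*(-6) = -486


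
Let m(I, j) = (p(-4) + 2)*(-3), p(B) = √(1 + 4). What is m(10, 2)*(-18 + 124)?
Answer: -636 - 318*√5 ≈ -1347.1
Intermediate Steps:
p(B) = √5
m(I, j) = -6 - 3*√5 (m(I, j) = (√5 + 2)*(-3) = (2 + √5)*(-3) = -6 - 3*√5)
m(10, 2)*(-18 + 124) = (-6 - 3*√5)*(-18 + 124) = (-6 - 3*√5)*106 = -636 - 318*√5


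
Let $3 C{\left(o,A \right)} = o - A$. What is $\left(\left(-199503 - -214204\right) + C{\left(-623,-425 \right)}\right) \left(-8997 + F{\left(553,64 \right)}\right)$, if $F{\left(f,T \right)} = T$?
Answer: $-130734455$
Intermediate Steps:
$C{\left(o,A \right)} = - \frac{A}{3} + \frac{o}{3}$ ($C{\left(o,A \right)} = \frac{o - A}{3} = - \frac{A}{3} + \frac{o}{3}$)
$\left(\left(-199503 - -214204\right) + C{\left(-623,-425 \right)}\right) \left(-8997 + F{\left(553,64 \right)}\right) = \left(\left(-199503 - -214204\right) + \left(\left(- \frac{1}{3}\right) \left(-425\right) + \frac{1}{3} \left(-623\right)\right)\right) \left(-8997 + 64\right) = \left(\left(-199503 + 214204\right) + \left(\frac{425}{3} - \frac{623}{3}\right)\right) \left(-8933\right) = \left(14701 - 66\right) \left(-8933\right) = 14635 \left(-8933\right) = -130734455$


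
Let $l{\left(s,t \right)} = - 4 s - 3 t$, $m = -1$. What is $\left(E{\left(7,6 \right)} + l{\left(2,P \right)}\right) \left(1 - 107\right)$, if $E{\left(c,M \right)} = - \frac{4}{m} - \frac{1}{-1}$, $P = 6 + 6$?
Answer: $4134$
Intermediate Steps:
$P = 12$
$E{\left(c,M \right)} = 5$ ($E{\left(c,M \right)} = - \frac{4}{-1} - \frac{1}{-1} = \left(-4\right) \left(-1\right) - -1 = 4 + 1 = 5$)
$\left(E{\left(7,6 \right)} + l{\left(2,P \right)}\right) \left(1 - 107\right) = \left(5 - 44\right) \left(1 - 107\right) = \left(5 - 44\right) \left(-106\right) = \left(-39\right) \left(-106\right) = 4134$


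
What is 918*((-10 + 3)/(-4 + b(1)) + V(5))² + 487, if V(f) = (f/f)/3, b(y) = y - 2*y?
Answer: 81127/25 ≈ 3245.1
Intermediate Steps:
b(y) = -y
V(f) = ⅓ (V(f) = 1*(⅓) = ⅓)
918*((-10 + 3)/(-4 + b(1)) + V(5))² + 487 = 918*((-10 + 3)/(-4 - 1*1) + ⅓)² + 487 = 918*(-7/(-4 - 1) + ⅓)² + 487 = 918*(-7/(-5) + ⅓)² + 487 = 918*(-7*(-⅕) + ⅓)² + 487 = 918*(7/5 + ⅓)² + 487 = 918*(26/15)² + 487 = 918*(676/225) + 487 = 68952/25 + 487 = 81127/25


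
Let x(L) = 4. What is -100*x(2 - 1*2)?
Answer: -400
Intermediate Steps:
-100*x(2 - 1*2) = -100*4 = -400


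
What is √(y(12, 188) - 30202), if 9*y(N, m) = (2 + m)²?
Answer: I*√235718/3 ≈ 161.84*I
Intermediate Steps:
y(N, m) = (2 + m)²/9
√(y(12, 188) - 30202) = √((2 + 188)²/9 - 30202) = √((⅑)*190² - 30202) = √((⅑)*36100 - 30202) = √(36100/9 - 30202) = √(-235718/9) = I*√235718/3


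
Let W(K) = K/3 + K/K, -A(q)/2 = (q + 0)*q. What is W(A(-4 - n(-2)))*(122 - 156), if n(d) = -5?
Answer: -34/3 ≈ -11.333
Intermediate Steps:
A(q) = -2*q² (A(q) = -2*(q + 0)*q = -2*q*q = -2*q²)
W(K) = 1 + K/3 (W(K) = K*(⅓) + 1 = K/3 + 1 = 1 + K/3)
W(A(-4 - n(-2)))*(122 - 156) = (1 + (-2*(-4 - 1*(-5))²)/3)*(122 - 156) = (1 + (-2*(-4 + 5)²)/3)*(-34) = (1 + (-2*1²)/3)*(-34) = (1 + (-2*1)/3)*(-34) = (1 + (⅓)*(-2))*(-34) = (1 - ⅔)*(-34) = (⅓)*(-34) = -34/3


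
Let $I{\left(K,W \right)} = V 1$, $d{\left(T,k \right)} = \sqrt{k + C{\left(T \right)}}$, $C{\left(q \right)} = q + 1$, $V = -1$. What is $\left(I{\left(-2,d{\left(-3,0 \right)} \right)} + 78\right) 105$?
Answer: $8085$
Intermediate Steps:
$C{\left(q \right)} = 1 + q$
$d{\left(T,k \right)} = \sqrt{1 + T + k}$ ($d{\left(T,k \right)} = \sqrt{k + \left(1 + T\right)} = \sqrt{1 + T + k}$)
$I{\left(K,W \right)} = -1$ ($I{\left(K,W \right)} = \left(-1\right) 1 = -1$)
$\left(I{\left(-2,d{\left(-3,0 \right)} \right)} + 78\right) 105 = \left(-1 + 78\right) 105 = 77 \cdot 105 = 8085$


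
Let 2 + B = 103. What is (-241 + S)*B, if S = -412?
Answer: -65953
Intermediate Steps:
B = 101 (B = -2 + 103 = 101)
(-241 + S)*B = (-241 - 412)*101 = -653*101 = -65953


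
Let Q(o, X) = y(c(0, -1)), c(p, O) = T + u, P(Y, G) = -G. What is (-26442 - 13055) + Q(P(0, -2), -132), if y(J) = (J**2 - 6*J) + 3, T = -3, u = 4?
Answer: -39499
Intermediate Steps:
c(p, O) = 1 (c(p, O) = -3 + 4 = 1)
y(J) = 3 + J**2 - 6*J
Q(o, X) = -2 (Q(o, X) = 3 + 1**2 - 6*1 = 3 + 1 - 6 = -2)
(-26442 - 13055) + Q(P(0, -2), -132) = (-26442 - 13055) - 2 = -39497 - 2 = -39499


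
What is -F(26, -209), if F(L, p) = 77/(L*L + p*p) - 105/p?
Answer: -4673578/9270613 ≈ -0.50413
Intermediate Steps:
F(L, p) = -105/p + 77/(L² + p²) (F(L, p) = 77/(L² + p²) - 105/p = -105/p + 77/(L² + p²))
-F(26, -209) = -7*(-15*26² - 15*(-209)² + 11*(-209))/((-209)*(26² + (-209)²)) = -7*(-1)*(-15*676 - 15*43681 - 2299)/(209*(676 + 43681)) = -7*(-1)*(-10140 - 655215 - 2299)/(209*44357) = -7*(-1)*(-667654)/(209*44357) = -1*4673578/9270613 = -4673578/9270613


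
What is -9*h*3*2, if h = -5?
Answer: 270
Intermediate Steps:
-9*h*3*2 = -(-45)*3*2 = -9*(-15)*2 = 135*2 = 270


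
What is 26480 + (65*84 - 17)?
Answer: 31923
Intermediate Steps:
26480 + (65*84 - 17) = 26480 + (5460 - 17) = 26480 + 5443 = 31923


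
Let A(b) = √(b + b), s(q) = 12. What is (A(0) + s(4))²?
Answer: 144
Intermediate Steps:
A(b) = √2*√b (A(b) = √(2*b) = √2*√b)
(A(0) + s(4))² = (√2*√0 + 12)² = (√2*0 + 12)² = (0 + 12)² = 12² = 144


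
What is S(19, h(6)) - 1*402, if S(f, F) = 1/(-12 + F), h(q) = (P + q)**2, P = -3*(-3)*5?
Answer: -1040777/2589 ≈ -402.00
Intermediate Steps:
P = 45 (P = 9*5 = 45)
h(q) = (45 + q)**2
S(19, h(6)) - 1*402 = 1/(-12 + (45 + 6)**2) - 1*402 = 1/(-12 + 51**2) - 402 = 1/(-12 + 2601) - 402 = 1/2589 - 402 = -1040777/2589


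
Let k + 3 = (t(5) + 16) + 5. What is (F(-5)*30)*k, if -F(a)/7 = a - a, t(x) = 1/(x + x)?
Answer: 0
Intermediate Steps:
t(x) = 1/(2*x)
F(a) = 0 (F(a) = -7*(a - a) = -7*0 = 0)
k = 181/10 (k = -3 + (((½)/5 + 16) + 5) = -3 + (((½)*(⅕) + 16) + 5) = -3 + ((⅒ + 16) + 5) = -3 + (161/10 + 5) = -3 + 211/10 = 181/10 ≈ 18.100)
(F(-5)*30)*k = (0*30)*(181/10) = 0*(181/10) = 0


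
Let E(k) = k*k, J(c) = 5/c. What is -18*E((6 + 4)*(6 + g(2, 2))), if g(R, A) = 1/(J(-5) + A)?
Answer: -88200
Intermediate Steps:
g(R, A) = 1/(-1 + A) (g(R, A) = 1/(5/(-5) + A) = 1/(5*(-1/5) + A) = 1/(-1 + A))
E(k) = k**2
-18*E((6 + 4)*(6 + g(2, 2))) = -18*(6 + 4)**2*(6 + 1/(-1 + 2))**2 = -18*100*(6 + 1/1)**2 = -18*100*(6 + 1)**2 = -18*(10*7)**2 = -18*70**2 = -18*4900 = -88200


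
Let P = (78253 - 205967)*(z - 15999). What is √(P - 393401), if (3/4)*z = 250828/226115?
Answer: √939958802686870758165/678345 ≈ 45196.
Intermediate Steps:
z = 1003312/678345 (z = 4*(250828/226115)/3 = 4*(250828*(1/226115))/3 = (4/3)*(250828/226115) = 1003312/678345 ≈ 1.4791)
P = 1385931682137902/678345 (P = (78253 - 205967)*(1003312/678345 - 15999) = -127714*(-10851838343/678345) = 1385931682137902/678345 ≈ 2.0431e+9)
√(P - 393401) = √(1385931682137902/678345 - 393401) = √(1385664820536557/678345) = √939958802686870758165/678345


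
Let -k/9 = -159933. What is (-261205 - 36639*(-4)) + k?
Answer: 1324748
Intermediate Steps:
k = 1439397 (k = -9*(-159933) = 1439397)
(-261205 - 36639*(-4)) + k = (-261205 - 36639*(-4)) + 1439397 = (-261205 + 146556) + 1439397 = -114649 + 1439397 = 1324748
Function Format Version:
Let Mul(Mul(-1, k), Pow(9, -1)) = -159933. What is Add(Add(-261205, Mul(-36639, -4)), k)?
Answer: 1324748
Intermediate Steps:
k = 1439397 (k = Mul(-9, -159933) = 1439397)
Add(Add(-261205, Mul(-36639, -4)), k) = Add(Add(-261205, Mul(-36639, -4)), 1439397) = Add(Add(-261205, 146556), 1439397) = Add(-114649, 1439397) = 1324748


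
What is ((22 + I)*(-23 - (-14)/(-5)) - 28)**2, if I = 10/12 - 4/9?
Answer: 330112561/900 ≈ 3.6679e+5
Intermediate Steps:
I = 7/18 (I = 10*(1/12) - 4*1/9 = 5/6 - 4/9 = 7/18 ≈ 0.38889)
((22 + I)*(-23 - (-14)/(-5)) - 28)**2 = ((22 + 7/18)*(-23 - (-14)/(-5)) - 28)**2 = (403*(-23 - (-14)*(-1)/5)/18 - 28)**2 = (403*(-23 - 1*14/5)/18 - 28)**2 = (403*(-23 - 14/5)/18 - 28)**2 = ((403/18)*(-129/5) - 28)**2 = (-17329/30 - 28)**2 = (-18169/30)**2 = 330112561/900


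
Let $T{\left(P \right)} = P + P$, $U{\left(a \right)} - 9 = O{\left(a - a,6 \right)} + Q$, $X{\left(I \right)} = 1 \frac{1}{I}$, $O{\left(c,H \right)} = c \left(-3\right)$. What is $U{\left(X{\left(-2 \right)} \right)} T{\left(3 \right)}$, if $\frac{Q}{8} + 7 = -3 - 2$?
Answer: $-522$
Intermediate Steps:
$O{\left(c,H \right)} = - 3 c$
$Q = -96$ ($Q = -56 + 8 \left(-3 - 2\right) = -56 + 8 \left(-5\right) = -56 - 40 = -96$)
$X{\left(I \right)} = \frac{1}{I}$
$U{\left(a \right)} = -87$ ($U{\left(a \right)} = 9 - \left(96 + 3 \left(a - a\right)\right) = 9 - 96 = -87$)
$T{\left(P \right)} = 2 P$
$U{\left(X{\left(-2 \right)} \right)} T{\left(3 \right)} = - 87 \cdot 2 \cdot 3 = \left(-87\right) 6 = -522$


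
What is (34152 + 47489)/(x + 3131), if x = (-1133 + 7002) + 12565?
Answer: 81641/21565 ≈ 3.7858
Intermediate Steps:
x = 18434 (x = 5869 + 12565 = 18434)
(34152 + 47489)/(x + 3131) = (34152 + 47489)/(18434 + 3131) = 81641/21565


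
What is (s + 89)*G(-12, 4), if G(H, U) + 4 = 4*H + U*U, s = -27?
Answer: -2232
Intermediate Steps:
G(H, U) = -4 + U² + 4*H (G(H, U) = -4 + (4*H + U*U) = -4 + (4*H + U²) = -4 + (U² + 4*H) = -4 + U² + 4*H)
(s + 89)*G(-12, 4) = (-27 + 89)*(-4 + 4² + 4*(-12)) = 62*(-4 + 16 - 48) = 62*(-36) = -2232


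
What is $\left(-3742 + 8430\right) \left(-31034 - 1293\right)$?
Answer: $-151548976$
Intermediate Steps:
$\left(-3742 + 8430\right) \left(-31034 - 1293\right) = 4688 \left(-32327\right) = -151548976$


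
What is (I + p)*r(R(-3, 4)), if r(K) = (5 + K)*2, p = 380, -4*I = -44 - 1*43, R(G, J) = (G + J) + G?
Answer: 4821/2 ≈ 2410.5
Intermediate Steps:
R(G, J) = J + 2*G
I = 87/4 (I = -(-44 - 1*43)/4 = -(-44 - 43)/4 = -¼*(-87) = 87/4 ≈ 21.750)
r(K) = 10 + 2*K
(I + p)*r(R(-3, 4)) = (87/4 + 380)*(10 + 2*(4 + 2*(-3))) = 1607*(10 + 2*(4 - 6))/4 = 1607*(10 + 2*(-2))/4 = 1607*(10 - 4)/4 = (1607/4)*6 = 4821/2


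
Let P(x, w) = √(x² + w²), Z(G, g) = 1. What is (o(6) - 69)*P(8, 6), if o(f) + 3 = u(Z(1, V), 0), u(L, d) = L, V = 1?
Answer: -710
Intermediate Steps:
o(f) = -2 (o(f) = -3 + 1 = -2)
P(x, w) = √(w² + x²)
(o(6) - 69)*P(8, 6) = (-2 - 69)*√(6² + 8²) = -71*√(36 + 64) = -71*√100 = -71*10 = -710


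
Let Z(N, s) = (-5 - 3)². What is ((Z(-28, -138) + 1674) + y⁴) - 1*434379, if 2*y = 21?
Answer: -6727775/16 ≈ -4.2049e+5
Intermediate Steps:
y = 21/2 (y = (½)*21 = 21/2 ≈ 10.500)
Z(N, s) = 64 (Z(N, s) = (-8)² = 64)
((Z(-28, -138) + 1674) + y⁴) - 1*434379 = ((64 + 1674) + (21/2)⁴) - 1*434379 = (1738 + 194481/16) - 434379 = 222289/16 - 434379 = -6727775/16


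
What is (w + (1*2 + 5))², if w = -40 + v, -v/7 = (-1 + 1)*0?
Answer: 1089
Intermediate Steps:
v = 0 (v = -7*(-1 + 1)*0 = -0*0 = -7*0 = 0)
w = -40 (w = -40 + 0 = -40)
(w + (1*2 + 5))² = (-40 + (1*2 + 5))² = (-40 + (2 + 5))² = (-40 + 7)² = (-33)² = 1089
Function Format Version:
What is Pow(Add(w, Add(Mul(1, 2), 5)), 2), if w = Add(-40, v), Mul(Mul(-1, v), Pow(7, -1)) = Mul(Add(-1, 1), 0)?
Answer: 1089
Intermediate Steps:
v = 0 (v = Mul(-7, Mul(Add(-1, 1), 0)) = Mul(-7, Mul(0, 0)) = Mul(-7, 0) = 0)
w = -40 (w = Add(-40, 0) = -40)
Pow(Add(w, Add(Mul(1, 2), 5)), 2) = Pow(Add(-40, Add(Mul(1, 2), 5)), 2) = Pow(Add(-40, Add(2, 5)), 2) = Pow(Add(-40, 7), 2) = Pow(-33, 2) = 1089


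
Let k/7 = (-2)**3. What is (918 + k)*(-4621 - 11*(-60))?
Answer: -3414382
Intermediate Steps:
k = -56 (k = 7*(-2)**3 = 7*(-8) = -56)
(918 + k)*(-4621 - 11*(-60)) = (918 - 56)*(-4621 - 11*(-60)) = 862*(-4621 + 660) = 862*(-3961) = -3414382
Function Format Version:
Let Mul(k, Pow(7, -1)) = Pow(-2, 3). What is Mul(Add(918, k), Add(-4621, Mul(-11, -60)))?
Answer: -3414382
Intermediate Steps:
k = -56 (k = Mul(7, Pow(-2, 3)) = Mul(7, -8) = -56)
Mul(Add(918, k), Add(-4621, Mul(-11, -60))) = Mul(Add(918, -56), Add(-4621, Mul(-11, -60))) = Mul(862, Add(-4621, 660)) = Mul(862, -3961) = -3414382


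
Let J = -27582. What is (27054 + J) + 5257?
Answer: 4729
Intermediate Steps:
(27054 + J) + 5257 = (27054 - 27582) + 5257 = -528 + 5257 = 4729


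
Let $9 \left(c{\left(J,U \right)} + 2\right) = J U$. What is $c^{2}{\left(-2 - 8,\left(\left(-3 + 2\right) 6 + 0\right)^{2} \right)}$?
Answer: $1764$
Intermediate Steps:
$c{\left(J,U \right)} = -2 + \frac{J U}{9}$
$c^{2}{\left(-2 - 8,\left(\left(-3 + 2\right) 6 + 0\right)^{2} \right)} = \left(-2 + \frac{\left(-2 - 8\right) \left(\left(-3 + 2\right) 6 + 0\right)^{2}}{9}\right)^{2} = \left(-2 + \frac{1}{9} \left(-10\right) \left(\left(-1\right) 6 + 0\right)^{2}\right)^{2} = \left(-2 + \frac{1}{9} \left(-10\right) \left(-6 + 0\right)^{2}\right)^{2} = \left(-2 + \frac{1}{9} \left(-10\right) \left(-6\right)^{2}\right)^{2} = \left(-2 + \frac{1}{9} \left(-10\right) 36\right)^{2} = \left(-2 - 40\right)^{2} = \left(-42\right)^{2} = 1764$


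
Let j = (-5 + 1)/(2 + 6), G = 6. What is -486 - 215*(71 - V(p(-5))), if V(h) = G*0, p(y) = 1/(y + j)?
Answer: -15751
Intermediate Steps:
j = -1/2 (j = -4/8 = -4*1/8 = -1/2 ≈ -0.50000)
p(y) = 1/(-1/2 + y) (p(y) = 1/(y - 1/2) = 1/(-1/2 + y))
V(h) = 0 (V(h) = 6*0 = 0)
-486 - 215*(71 - V(p(-5))) = -486 - 215*(71 - 1*0) = -486 - 215*(71 + 0) = -486 - 215*71 = -486 - 15265 = -15751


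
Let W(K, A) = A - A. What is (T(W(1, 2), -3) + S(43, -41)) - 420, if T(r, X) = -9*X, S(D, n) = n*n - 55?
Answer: 1233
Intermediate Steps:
S(D, n) = -55 + n² (S(D, n) = n² - 55 = -55 + n²)
W(K, A) = 0
(T(W(1, 2), -3) + S(43, -41)) - 420 = (-9*(-3) + (-55 + (-41)²)) - 420 = (27 + (-55 + 1681)) - 420 = (27 + 1626) - 420 = 1653 - 420 = 1233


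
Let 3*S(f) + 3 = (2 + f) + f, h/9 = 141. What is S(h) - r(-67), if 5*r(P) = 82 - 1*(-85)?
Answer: 12184/15 ≈ 812.27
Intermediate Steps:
r(P) = 167/5 (r(P) = (82 - 1*(-85))/5 = (82 + 85)/5 = (⅕)*167 = 167/5)
h = 1269 (h = 9*141 = 1269)
S(f) = -⅓ + 2*f/3 (S(f) = -1 + ((2 + f) + f)/3 = -1 + (2 + 2*f)/3 = -1 + (⅔ + 2*f/3) = -⅓ + 2*f/3)
S(h) - r(-67) = (-⅓ + (⅔)*1269) - 1*167/5 = (-⅓ + 846) - 167/5 = 2537/3 - 167/5 = 12184/15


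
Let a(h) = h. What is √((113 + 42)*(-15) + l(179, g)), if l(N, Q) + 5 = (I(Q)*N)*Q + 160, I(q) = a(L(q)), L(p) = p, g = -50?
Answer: √445330 ≈ 667.33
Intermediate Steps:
I(q) = q
l(N, Q) = 155 + N*Q² (l(N, Q) = -5 + ((Q*N)*Q + 160) = -5 + ((N*Q)*Q + 160) = -5 + (N*Q² + 160) = -5 + (160 + N*Q²) = 155 + N*Q²)
√((113 + 42)*(-15) + l(179, g)) = √((113 + 42)*(-15) + (155 + 179*(-50)²)) = √(155*(-15) + (155 + 179*2500)) = √(-2325 + (155 + 447500)) = √(-2325 + 447655) = √445330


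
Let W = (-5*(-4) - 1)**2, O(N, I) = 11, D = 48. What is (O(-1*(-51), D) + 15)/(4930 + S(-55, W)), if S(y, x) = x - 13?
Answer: 1/203 ≈ 0.0049261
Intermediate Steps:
W = 361 (W = (20 - 1)**2 = 19**2 = 361)
S(y, x) = -13 + x
(O(-1*(-51), D) + 15)/(4930 + S(-55, W)) = (11 + 15)/(4930 + (-13 + 361)) = 26/(4930 + 348) = 26/5278 = 26*(1/5278) = 1/203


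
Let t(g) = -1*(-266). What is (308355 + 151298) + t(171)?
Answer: 459919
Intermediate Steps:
t(g) = 266
(308355 + 151298) + t(171) = (308355 + 151298) + 266 = 459653 + 266 = 459919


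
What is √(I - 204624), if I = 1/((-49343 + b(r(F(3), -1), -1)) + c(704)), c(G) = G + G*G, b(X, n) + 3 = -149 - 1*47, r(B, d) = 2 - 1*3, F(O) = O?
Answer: I*√4538346176023382/148926 ≈ 452.35*I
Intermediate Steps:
r(B, d) = -1 (r(B, d) = 2 - 3 = -1)
b(X, n) = -199 (b(X, n) = -3 + (-149 - 1*47) = -3 + (-149 - 47) = -3 - 196 = -199)
c(G) = G + G²
I = 1/446778 (I = 1/((-49343 - 199) + 704*(1 + 704)) = 1/(-49542 + 704*705) = 1/(-49542 + 496320) = 1/446778 ≈ 2.2382e-6)
√(I - 204624) = √(1/446778 - 204624) = √(-91421501471/446778) = I*√4538346176023382/148926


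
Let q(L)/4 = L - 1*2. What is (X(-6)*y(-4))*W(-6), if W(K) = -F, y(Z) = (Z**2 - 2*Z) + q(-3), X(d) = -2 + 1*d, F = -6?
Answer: -192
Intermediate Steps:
q(L) = -8 + 4*L (q(L) = 4*(L - 1*2) = 4*(L - 2) = 4*(-2 + L) = -8 + 4*L)
X(d) = -2 + d
y(Z) = -20 + Z**2 - 2*Z (y(Z) = (Z**2 - 2*Z) + (-8 + 4*(-3)) = (Z**2 - 2*Z) + (-8 - 12) = (Z**2 - 2*Z) - 20 = -20 + Z**2 - 2*Z)
W(K) = 6 (W(K) = -1*(-6) = 6)
(X(-6)*y(-4))*W(-6) = ((-2 - 6)*(-20 + (-4)**2 - 2*(-4)))*6 = -8*(-20 + 16 + 8)*6 = -8*4*6 = -32*6 = -192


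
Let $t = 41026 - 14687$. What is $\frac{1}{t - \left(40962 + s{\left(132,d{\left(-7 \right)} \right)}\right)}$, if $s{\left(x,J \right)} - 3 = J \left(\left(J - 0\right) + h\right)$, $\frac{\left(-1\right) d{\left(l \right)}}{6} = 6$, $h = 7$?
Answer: $- \frac{1}{15670} \approx -6.3816 \cdot 10^{-5}$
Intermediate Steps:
$d{\left(l \right)} = -36$ ($d{\left(l \right)} = \left(-6\right) 6 = -36$)
$s{\left(x,J \right)} = 3 + J \left(7 + J\right)$ ($s{\left(x,J \right)} = 3 + J \left(\left(J - 0\right) + 7\right) = 3 + J \left(\left(J + 0\right) + 7\right) = 3 + J \left(J + 7\right) = 3 + J \left(7 + J\right)$)
$t = 26339$ ($t = 41026 - 14687 = 26339$)
$\frac{1}{t - \left(40962 + s{\left(132,d{\left(-7 \right)} \right)}\right)} = \frac{1}{26339 - \left(42261 - 252\right)} = \frac{1}{26339 - 42009} = \frac{1}{-15670} = - \frac{1}{15670}$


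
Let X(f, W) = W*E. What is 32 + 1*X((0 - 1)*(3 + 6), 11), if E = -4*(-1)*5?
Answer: 252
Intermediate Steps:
E = 20 (E = 4*5 = 20)
X(f, W) = 20*W (X(f, W) = W*20 = 20*W)
32 + 1*X((0 - 1)*(3 + 6), 11) = 32 + 1*(20*11) = 32 + 1*220 = 32 + 220 = 252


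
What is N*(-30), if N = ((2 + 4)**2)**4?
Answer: -50388480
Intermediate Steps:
N = 1679616 (N = (6**2)**4 = 36**4 = 1679616)
N*(-30) = 1679616*(-30) = -50388480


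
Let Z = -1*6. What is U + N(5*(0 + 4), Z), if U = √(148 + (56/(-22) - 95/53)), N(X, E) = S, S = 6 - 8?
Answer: -2 + √48829165/583 ≈ 9.9859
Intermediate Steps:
S = -2
Z = -6
N(X, E) = -2
U = √48829165/583 (U = √(148 + (56*(-1/22) - 95*1/53)) = √(148 + (-28/11 - 95/53)) = √(148 - 2529/583) = √(83755/583) = √48829165/583 ≈ 11.986)
U + N(5*(0 + 4), Z) = √48829165/583 - 2 = -2 + √48829165/583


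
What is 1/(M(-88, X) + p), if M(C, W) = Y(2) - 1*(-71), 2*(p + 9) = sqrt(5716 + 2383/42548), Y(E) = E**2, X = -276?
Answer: 3744224/166049867 - 4*sqrt(2586990210387)/498149601 ≈ 0.0096337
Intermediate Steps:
p = -9 + sqrt(2586990210387)/42548 (p = -9 + sqrt(5716 + 2383/42548)/2 = -9 + sqrt(243206751/42548)/2 = -9 + (sqrt(2586990210387)/21274)/2 = -9 + sqrt(2586990210387)/42548 ≈ 28.802)
M(C, W) = 75 (M(C, W) = 2**2 - 1*(-71) = 4 + 71 = 75)
1/(M(-88, X) + p) = 1/(75 + (-9 + sqrt(2586990210387)/42548)) = 1/(66 + sqrt(2586990210387)/42548)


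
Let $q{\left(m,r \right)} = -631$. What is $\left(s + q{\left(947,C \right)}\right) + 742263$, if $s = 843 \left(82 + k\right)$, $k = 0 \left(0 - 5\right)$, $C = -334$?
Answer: $810758$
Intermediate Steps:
$k = 0$ ($k = 0 \left(-5\right) = 0$)
$s = 69126$ ($s = 843 \left(82 + 0\right) = 843 \cdot 82 = 69126$)
$\left(s + q{\left(947,C \right)}\right) + 742263 = \left(69126 - 631\right) + 742263 = 68495 + 742263 = 810758$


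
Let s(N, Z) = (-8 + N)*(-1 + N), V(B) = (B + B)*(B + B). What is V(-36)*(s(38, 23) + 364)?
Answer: 7641216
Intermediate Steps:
V(B) = 4*B² (V(B) = (2*B)*(2*B) = 4*B²)
s(N, Z) = (-1 + N)*(-8 + N)
V(-36)*(s(38, 23) + 364) = (4*(-36)²)*((8 + 38² - 9*38) + 364) = (4*1296)*((8 + 1444 - 342) + 364) = 5184*(1110 + 364) = 5184*1474 = 7641216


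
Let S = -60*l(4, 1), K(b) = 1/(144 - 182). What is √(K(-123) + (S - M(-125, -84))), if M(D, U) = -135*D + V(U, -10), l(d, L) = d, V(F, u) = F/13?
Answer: I*√4175105714/494 ≈ 130.8*I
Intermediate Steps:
V(F, u) = F/13 (V(F, u) = F*(1/13) = F/13)
K(b) = -1/38 (K(b) = 1/(-38) = -1/38)
S = -240 (S = -60*4 = -240)
M(D, U) = -135*D + U/13
√(K(-123) + (S - M(-125, -84))) = √(-1/38 + (-240 - (-135*(-125) + (1/13)*(-84)))) = √(-1/38 + (-240 - (16875 - 84/13))) = √(-1/38 + (-240 - 1*219291/13)) = √(-1/38 + (-240 - 219291/13)) = √(-1/38 - 222411/13) = √(-8451631/494) = I*√4175105714/494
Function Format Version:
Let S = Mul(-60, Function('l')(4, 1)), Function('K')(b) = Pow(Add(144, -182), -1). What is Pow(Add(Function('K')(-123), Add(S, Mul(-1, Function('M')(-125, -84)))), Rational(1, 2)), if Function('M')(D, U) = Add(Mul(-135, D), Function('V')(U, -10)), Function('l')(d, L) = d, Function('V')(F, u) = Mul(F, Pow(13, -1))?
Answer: Mul(Rational(1, 494), I, Pow(4175105714, Rational(1, 2))) ≈ Mul(130.80, I)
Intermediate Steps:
Function('V')(F, u) = Mul(Rational(1, 13), F) (Function('V')(F, u) = Mul(F, Rational(1, 13)) = Mul(Rational(1, 13), F))
Function('K')(b) = Rational(-1, 38) (Function('K')(b) = Pow(-38, -1) = Rational(-1, 38))
S = -240 (S = Mul(-60, 4) = -240)
Function('M')(D, U) = Add(Mul(-135, D), Mul(Rational(1, 13), U))
Pow(Add(Function('K')(-123), Add(S, Mul(-1, Function('M')(-125, -84)))), Rational(1, 2)) = Pow(Add(Rational(-1, 38), Add(-240, Mul(-1, Add(Mul(-135, -125), Mul(Rational(1, 13), -84))))), Rational(1, 2)) = Pow(Add(Rational(-1, 38), Add(-240, Mul(-1, Add(16875, Rational(-84, 13))))), Rational(1, 2)) = Pow(Add(Rational(-1, 38), Add(-240, Mul(-1, Rational(219291, 13)))), Rational(1, 2)) = Pow(Add(Rational(-1, 38), Add(-240, Rational(-219291, 13))), Rational(1, 2)) = Pow(Add(Rational(-1, 38), Rational(-222411, 13)), Rational(1, 2)) = Pow(Rational(-8451631, 494), Rational(1, 2)) = Mul(Rational(1, 494), I, Pow(4175105714, Rational(1, 2)))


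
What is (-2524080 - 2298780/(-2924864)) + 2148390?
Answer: -274709964345/731216 ≈ -3.7569e+5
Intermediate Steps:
(-2524080 - 2298780/(-2924864)) + 2148390 = (-2524080 - 2298780*(-1/2924864)) + 2148390 = (-2524080 + 574695/731216) + 2148390 = -1845647106585/731216 + 2148390 = -274709964345/731216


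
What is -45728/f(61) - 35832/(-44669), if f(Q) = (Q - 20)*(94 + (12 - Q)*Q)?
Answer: 6295703272/5301986955 ≈ 1.1874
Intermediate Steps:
f(Q) = (-20 + Q)*(94 + Q*(12 - Q))
-45728/f(61) - 35832/(-44669) = -45728/(-1880 - 1*61³ - 146*61 + 32*61²) - 35832/(-44669) = -45728/(-1880 - 1*226981 - 8906 + 32*3721) - 35832*(-1/44669) = -45728/(-1880 - 226981 - 8906 + 119072) + 35832/44669 = -45728/(-118695) + 35832/44669 = -45728*(-1/118695) + 35832/44669 = 45728/118695 + 35832/44669 = 6295703272/5301986955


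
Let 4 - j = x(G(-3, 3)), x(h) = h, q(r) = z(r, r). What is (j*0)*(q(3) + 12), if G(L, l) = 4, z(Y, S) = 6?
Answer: 0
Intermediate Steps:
q(r) = 6
j = 0 (j = 4 - 1*4 = 4 - 4 = 0)
(j*0)*(q(3) + 12) = (0*0)*(6 + 12) = 0*18 = 0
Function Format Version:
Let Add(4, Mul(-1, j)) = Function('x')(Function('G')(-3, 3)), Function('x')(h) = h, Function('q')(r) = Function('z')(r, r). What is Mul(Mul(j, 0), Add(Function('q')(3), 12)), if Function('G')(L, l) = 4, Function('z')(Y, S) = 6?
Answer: 0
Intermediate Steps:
Function('q')(r) = 6
j = 0 (j = Add(4, Mul(-1, 4)) = Add(4, -4) = 0)
Mul(Mul(j, 0), Add(Function('q')(3), 12)) = Mul(Mul(0, 0), Add(6, 12)) = Mul(0, 18) = 0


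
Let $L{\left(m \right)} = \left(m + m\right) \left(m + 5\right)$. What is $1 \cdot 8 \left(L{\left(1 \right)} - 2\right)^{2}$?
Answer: $800$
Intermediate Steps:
$L{\left(m \right)} = 2 m \left(5 + m\right)$
$1 \cdot 8 \left(L{\left(1 \right)} - 2\right)^{2} = 1 \cdot 8 \left(2 \cdot 1 \left(5 + 1\right) - 2\right)^{2} = 8 \left(2 \cdot 1 \cdot 6 - 2\right)^{2} = 8 \left(12 - 2\right)^{2} = 8 \cdot 10^{2} = 8 \cdot 100 = 800$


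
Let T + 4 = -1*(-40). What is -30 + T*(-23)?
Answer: -858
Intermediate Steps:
T = 36 (T = -4 - 1*(-40) = -4 + 40 = 36)
-30 + T*(-23) = -30 + 36*(-23) = -30 - 828 = -858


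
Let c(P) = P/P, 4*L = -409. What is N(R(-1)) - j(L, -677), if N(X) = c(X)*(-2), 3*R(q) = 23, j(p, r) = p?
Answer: 401/4 ≈ 100.25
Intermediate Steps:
L = -409/4 (L = (¼)*(-409) = -409/4 ≈ -102.25)
R(q) = 23/3 (R(q) = (⅓)*23 = 23/3)
c(P) = 1
N(X) = -2 (N(X) = 1*(-2) = -2)
N(R(-1)) - j(L, -677) = -2 - 1*(-409/4) = -2 + 409/4 = 401/4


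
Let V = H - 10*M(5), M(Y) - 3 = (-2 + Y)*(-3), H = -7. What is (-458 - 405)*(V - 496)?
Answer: 382309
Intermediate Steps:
M(Y) = 9 - 3*Y (M(Y) = 3 + (-2 + Y)*(-3) = 3 + (6 - 3*Y) = 9 - 3*Y)
V = 53 (V = -7 - 10*(9 - 3*5) = -7 - 10*(9 - 15) = -7 - 10*(-6) = -7 + 60 = 53)
(-458 - 405)*(V - 496) = (-458 - 405)*(53 - 496) = -863*(-443) = 382309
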